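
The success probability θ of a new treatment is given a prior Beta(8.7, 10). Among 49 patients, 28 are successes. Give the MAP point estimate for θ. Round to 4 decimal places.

θ̂_MAP = 0.5434

Prior: Beta(8.7, 10).
Data: 28 successes in 49 trials. The binomial likelihood contributes θ^28(1−θ)^21, so the posterior is Beta(8.7+28, 10+21) = Beta(36.7, 31).
For Beta(a, b) with a, b > 1 the mode is (a−1)/(a+b−2) = 35.7/65.7 ≈ 0.5434.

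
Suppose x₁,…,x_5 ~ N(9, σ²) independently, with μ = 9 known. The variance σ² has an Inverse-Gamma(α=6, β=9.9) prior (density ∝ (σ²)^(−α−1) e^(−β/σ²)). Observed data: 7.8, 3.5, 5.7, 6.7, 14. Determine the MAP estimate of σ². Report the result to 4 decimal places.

σ̂²_MAP = 4.8774

Sum of squared deviations about the known mean: SS = (7.8−9)² + (3.5−9)² + (5.7−9)² + (6.7−9)² + (14−9)² = 72.87.
The Normal likelihood contributes (σ²)^(−n/2) exp(−SS/(2σ²)), so the posterior is Inverse-Gamma(α + n/2, β + SS/2) = Inverse-Gamma(8.5, 46.335).
The mode of Inverse-Gamma(a, b) is b/(a+1) = 46.335/9.5 ≈ 4.8774.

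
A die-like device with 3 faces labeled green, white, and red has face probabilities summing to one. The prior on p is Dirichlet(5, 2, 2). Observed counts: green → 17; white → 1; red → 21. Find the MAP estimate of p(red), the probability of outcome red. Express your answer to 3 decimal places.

The posterior is Dirichlet(αᵢ + nᵢ) = Dirichlet(22, 3, 23).
For a Dirichlet(a₁,…,a_K) with all aᵢ > 1, the mode has j-th component (aⱼ − 1)/(Σaᵢ − K).
Here Σaᵢ = 48 and K = 3, so p(red) = (23 − 1)/(48 − 3) = 22/45 ≈ 0.489.

MAP estimate of p(red) = 0.489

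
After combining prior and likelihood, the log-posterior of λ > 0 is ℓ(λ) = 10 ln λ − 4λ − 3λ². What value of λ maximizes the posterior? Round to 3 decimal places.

ℓ'(λ) = 10/λ − 4 − 6λ. Setting this to zero and multiplying by λ: 6λ² + 4λ − 10 = 0.
λ = (−4 + √(4² + 4·6·10)) / (2·6) = (−4 + √256) / 12 = (−4 + 16)/12 = 1.
ℓ''(λ) = −10/λ² − 6 < 0, confirming a maximum.

λ̂_MAP = 1.000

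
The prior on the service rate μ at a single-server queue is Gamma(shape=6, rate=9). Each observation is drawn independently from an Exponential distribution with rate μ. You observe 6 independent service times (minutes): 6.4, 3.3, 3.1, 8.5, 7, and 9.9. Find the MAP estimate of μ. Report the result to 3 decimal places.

The Exponential(rate=μ) likelihood is ∝ μ^n e^(−μΣtᵢ). Here n = 6 and Σtᵢ = 6.4 + 3.3 + 3.1 + 8.5 + 7 + 9.9 = 38.2.
Posterior ∝ μ^5e^(−9μ) · μ^6e^(−38.2μ) = μ^11e^(−47.2μ), i.e. Gamma(12, 47.2).
Mode = (a−1)/b = 11/47.2 ≈ 0.233.

μ̂_MAP = 0.233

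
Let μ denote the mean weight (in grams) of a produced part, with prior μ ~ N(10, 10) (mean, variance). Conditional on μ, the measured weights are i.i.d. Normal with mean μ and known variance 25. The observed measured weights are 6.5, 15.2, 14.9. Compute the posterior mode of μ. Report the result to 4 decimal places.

μ̂_MAP = 11.2000

n = 3; x̄ = (6.5 + 15.2 + 14.9)/3 = 36.6/3 = 12.2.
For a Normal prior and Normal likelihood with known variance, the posterior is Normal; its mode equals its mean, the precision-weighted average.
Prior precision 1/σ₀² = 1/10 = 0.1; data precision n/σ² = 3/25 = 0.12.
μ̂ = (0.1·10 + 0.12·12.2) / (0.1 + 0.12) = 2.464/0.22 = 11.2000.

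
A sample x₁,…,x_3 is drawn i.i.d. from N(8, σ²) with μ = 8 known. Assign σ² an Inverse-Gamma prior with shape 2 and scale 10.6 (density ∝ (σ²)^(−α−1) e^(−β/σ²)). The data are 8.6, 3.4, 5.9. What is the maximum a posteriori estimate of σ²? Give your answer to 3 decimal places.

Sum of squared deviations about the known mean: SS = (8.6−8)² + (3.4−8)² + (5.9−8)² = 25.93.
The Normal likelihood contributes (σ²)^(−n/2) exp(−SS/(2σ²)), so the posterior is Inverse-Gamma(α + n/2, β + SS/2) = Inverse-Gamma(3.5, 23.565).
The mode of Inverse-Gamma(a, b) is b/(a+1) = 23.565/4.5 ≈ 5.237.

σ̂²_MAP = 5.237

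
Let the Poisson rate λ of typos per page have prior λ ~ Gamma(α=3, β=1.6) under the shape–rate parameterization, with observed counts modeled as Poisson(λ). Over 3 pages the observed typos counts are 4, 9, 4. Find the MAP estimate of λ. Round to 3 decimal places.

λ̂_MAP = 4.130

Σxᵢ = 4+9+4 = 17, with n = 3.
Posterior ∝ λ^2e^(−1.6λ) · λ^17e^(−3λ) = λ^19e^(−4.6λ), i.e. Gamma(shape=20, rate=4.6).
The mode of a Gamma(a, b) with a ≥ 1 (shape–rate) is (a−1)/b = 19/4.6 ≈ 4.130.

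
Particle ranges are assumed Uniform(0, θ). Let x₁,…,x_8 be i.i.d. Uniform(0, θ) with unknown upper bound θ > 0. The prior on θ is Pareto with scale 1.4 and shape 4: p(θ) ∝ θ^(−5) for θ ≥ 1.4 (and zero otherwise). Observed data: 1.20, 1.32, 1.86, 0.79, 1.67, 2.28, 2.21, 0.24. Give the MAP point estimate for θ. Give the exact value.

θ̂_MAP = 2.28

The Uniform(0, θ) likelihood is θ^(−n) for θ ≥ max(xᵢ), zero otherwise. Here max(xᵢ) = 2.28.
Posterior ∝ θ^(−5) · θ^(−8) = θ^(−13) on θ ≥ max(1.4, 2.28) = 2.28.
This density is strictly decreasing in θ, so the posterior mode lies at the lower boundary of the support.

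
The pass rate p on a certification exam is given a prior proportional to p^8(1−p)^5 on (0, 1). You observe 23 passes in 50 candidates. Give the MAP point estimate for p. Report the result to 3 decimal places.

The prior density ∝ p^8(1−p)^5 is the kernel of Beta(9, 6).
Data: 23 successes in 50 trials. The binomial likelihood contributes p^23(1−p)^27, so the posterior is Beta(9+23, 6+27) = Beta(32, 33).
For Beta(a, b) with a, b > 1 the mode is (a−1)/(a+b−2) = 31/63 ≈ 0.492.

p̂_MAP = 0.492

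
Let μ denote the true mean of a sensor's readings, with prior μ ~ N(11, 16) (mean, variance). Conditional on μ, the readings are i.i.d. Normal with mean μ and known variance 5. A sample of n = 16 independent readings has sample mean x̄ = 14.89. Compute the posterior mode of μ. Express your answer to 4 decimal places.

n = 16, x̄ = 14.89.
For a Normal prior and Normal likelihood with known variance, the posterior is Normal; its mode equals its mean, the precision-weighted average.
Prior precision 1/σ₀² = 1/16 = 0.0625; data precision n/σ² = 16/5 = 3.2.
μ̂ = (0.0625·11 + 3.2·14.89) / (0.0625 + 3.2) = 48.3355/3.2625 = 96671/6525 ≈ 14.8155.

μ̂_MAP = 14.8155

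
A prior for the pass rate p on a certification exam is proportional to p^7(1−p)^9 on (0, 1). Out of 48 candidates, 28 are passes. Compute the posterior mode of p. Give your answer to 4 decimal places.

p̂_MAP = 0.5469

The prior density ∝ p^7(1−p)^9 is the kernel of Beta(8, 10).
Data: 28 successes in 48 trials. The binomial likelihood contributes p^28(1−p)^20, so the posterior is Beta(8+28, 10+20) = Beta(36, 30).
For Beta(a, b) with a, b > 1 the mode is (a−1)/(a+b−2) = 35/64 ≈ 0.5469.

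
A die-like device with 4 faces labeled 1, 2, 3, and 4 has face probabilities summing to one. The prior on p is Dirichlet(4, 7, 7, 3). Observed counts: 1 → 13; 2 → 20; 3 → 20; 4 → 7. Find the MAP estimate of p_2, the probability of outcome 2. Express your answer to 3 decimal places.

MAP estimate: 0.338

The posterior is Dirichlet(αᵢ + nᵢ) = Dirichlet(17, 27, 27, 10).
For a Dirichlet(a₁,…,a_K) with all aᵢ > 1, the mode has j-th component (aⱼ − 1)/(Σaᵢ − K).
Here Σaᵢ = 81 and K = 4, so p_2 = (27 − 1)/(81 − 4) = 26/77 ≈ 0.338.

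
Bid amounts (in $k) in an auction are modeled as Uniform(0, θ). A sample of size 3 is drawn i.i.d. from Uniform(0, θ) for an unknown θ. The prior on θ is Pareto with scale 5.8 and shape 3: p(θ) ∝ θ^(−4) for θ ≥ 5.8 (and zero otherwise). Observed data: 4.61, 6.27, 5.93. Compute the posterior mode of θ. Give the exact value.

θ̂_MAP = 6.27

The Uniform(0, θ) likelihood is θ^(−n) for θ ≥ max(xᵢ), zero otherwise. Here max(xᵢ) = 6.27.
Posterior ∝ θ^(−4) · θ^(−3) = θ^(−7) on θ ≥ max(5.8, 6.27) = 6.27.
This density is strictly decreasing in θ, so the posterior mode lies at the lower boundary of the support.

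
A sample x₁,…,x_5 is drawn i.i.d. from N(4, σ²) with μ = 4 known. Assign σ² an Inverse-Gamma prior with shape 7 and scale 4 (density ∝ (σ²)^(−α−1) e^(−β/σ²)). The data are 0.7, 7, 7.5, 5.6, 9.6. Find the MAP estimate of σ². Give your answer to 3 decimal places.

Sum of squared deviations about the known mean: SS = (0.7−4)² + (7−4)² + (7.5−4)² + (5.6−4)² + (9.6−4)² = 66.06.
The Normal likelihood contributes (σ²)^(−n/2) exp(−SS/(2σ²)), so the posterior is Inverse-Gamma(α + n/2, β + SS/2) = Inverse-Gamma(9.5, 37.03).
The mode of Inverse-Gamma(a, b) is b/(a+1) = 37.03/10.5 ≈ 3.527.

σ̂²_MAP = 3.527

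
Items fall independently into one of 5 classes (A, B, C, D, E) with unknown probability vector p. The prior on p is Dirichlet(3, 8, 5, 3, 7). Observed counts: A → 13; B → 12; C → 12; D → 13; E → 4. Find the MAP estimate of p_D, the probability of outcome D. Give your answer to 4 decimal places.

The posterior is Dirichlet(αᵢ + nᵢ) = Dirichlet(16, 20, 17, 16, 11).
For a Dirichlet(a₁,…,a_K) with all aᵢ > 1, the mode has j-th component (aⱼ − 1)/(Σaᵢ − K).
Here Σaᵢ = 80 and K = 5, so p_D = (16 − 1)/(80 − 5) = 15/75 ≈ 0.2000.

MAP estimate of p_D = 0.2000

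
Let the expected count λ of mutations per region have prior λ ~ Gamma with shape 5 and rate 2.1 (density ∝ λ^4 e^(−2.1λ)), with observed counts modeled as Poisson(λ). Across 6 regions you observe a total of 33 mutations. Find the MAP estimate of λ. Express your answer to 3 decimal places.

Σxᵢ = 33, n = 6.
Posterior ∝ λ^4e^(−2.1λ) · λ^33e^(−6λ) = λ^37e^(−8.1λ), i.e. Gamma(shape=38, rate=8.1).
The mode of a Gamma(a, b) with a ≥ 1 (shape–rate) is (a−1)/b = 37/8.1 ≈ 4.568.

λ̂_MAP = 4.568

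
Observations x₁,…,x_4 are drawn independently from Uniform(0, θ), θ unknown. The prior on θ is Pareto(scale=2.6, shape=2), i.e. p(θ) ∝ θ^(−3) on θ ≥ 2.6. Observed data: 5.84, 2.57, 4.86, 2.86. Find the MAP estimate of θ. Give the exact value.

θ̂_MAP = 5.84

The Uniform(0, θ) likelihood is θ^(−n) for θ ≥ max(xᵢ), zero otherwise. Here max(xᵢ) = 5.84.
Posterior ∝ θ^(−3) · θ^(−4) = θ^(−7) on θ ≥ max(2.6, 5.84) = 5.84.
This density is strictly decreasing in θ, so the posterior mode lies at the lower boundary of the support.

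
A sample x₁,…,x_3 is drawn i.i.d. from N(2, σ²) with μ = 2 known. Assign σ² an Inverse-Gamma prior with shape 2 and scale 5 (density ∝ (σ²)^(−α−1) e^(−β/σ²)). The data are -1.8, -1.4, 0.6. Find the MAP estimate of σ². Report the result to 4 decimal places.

Sum of squared deviations about the known mean: SS = (-1.8−2)² + (-1.4−2)² + (0.6−2)² = 27.96.
The Normal likelihood contributes (σ²)^(−n/2) exp(−SS/(2σ²)), so the posterior is Inverse-Gamma(α + n/2, β + SS/2) = Inverse-Gamma(3.5, 18.98).
The mode of Inverse-Gamma(a, b) is b/(a+1) = 18.98/4.5 ≈ 4.2178.

σ̂²_MAP = 4.2178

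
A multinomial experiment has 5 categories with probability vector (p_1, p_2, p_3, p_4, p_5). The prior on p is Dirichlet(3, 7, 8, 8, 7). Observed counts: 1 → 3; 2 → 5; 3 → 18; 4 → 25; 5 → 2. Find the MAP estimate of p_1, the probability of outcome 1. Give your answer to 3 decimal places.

The posterior is Dirichlet(αᵢ + nᵢ) = Dirichlet(6, 12, 26, 33, 9).
For a Dirichlet(a₁,…,a_K) with all aᵢ > 1, the mode has j-th component (aⱼ − 1)/(Σaᵢ − K).
Here Σaᵢ = 86 and K = 5, so p_1 = (6 − 1)/(86 − 5) = 5/81 ≈ 0.062.

MAP estimate: 0.062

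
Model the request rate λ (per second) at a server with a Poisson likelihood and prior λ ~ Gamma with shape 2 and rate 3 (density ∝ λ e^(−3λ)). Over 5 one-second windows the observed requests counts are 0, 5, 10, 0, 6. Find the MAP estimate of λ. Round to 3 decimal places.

Σxᵢ = 0+5+10+0+6 = 21, with n = 5.
Posterior ∝ λe^(−3λ) · λ^21e^(−5λ) = λ^22e^(−8λ), i.e. Gamma(shape=23, rate=8).
The mode of a Gamma(a, b) with a ≥ 1 (shape–rate) is (a−1)/b = 22/8 ≈ 2.750.

λ̂_MAP = 2.750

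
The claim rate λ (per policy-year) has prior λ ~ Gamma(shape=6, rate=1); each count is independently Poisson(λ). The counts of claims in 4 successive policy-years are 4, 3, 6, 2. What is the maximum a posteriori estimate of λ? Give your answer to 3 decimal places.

λ̂_MAP = 4.000

Σxᵢ = 4+3+6+2 = 15, with n = 4.
Posterior ∝ λ^5e^(−1λ) · λ^15e^(−4λ) = λ^20e^(−5λ), i.e. Gamma(shape=21, rate=5).
The mode of a Gamma(a, b) with a ≥ 1 (shape–rate) is (a−1)/b = 20/5 ≈ 4.000.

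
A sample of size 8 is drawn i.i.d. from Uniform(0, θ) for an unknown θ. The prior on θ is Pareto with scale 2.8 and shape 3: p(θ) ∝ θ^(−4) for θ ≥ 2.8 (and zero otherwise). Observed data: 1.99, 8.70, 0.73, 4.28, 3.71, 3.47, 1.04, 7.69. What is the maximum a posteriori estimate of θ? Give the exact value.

The Uniform(0, θ) likelihood is θ^(−n) for θ ≥ max(xᵢ), zero otherwise. Here max(xᵢ) = 8.70.
Posterior ∝ θ^(−4) · θ^(−8) = θ^(−12) on θ ≥ max(2.8, 8.70) = 8.70.
This density is strictly decreasing in θ, so the posterior mode lies at the lower boundary of the support.

θ̂_MAP = 8.70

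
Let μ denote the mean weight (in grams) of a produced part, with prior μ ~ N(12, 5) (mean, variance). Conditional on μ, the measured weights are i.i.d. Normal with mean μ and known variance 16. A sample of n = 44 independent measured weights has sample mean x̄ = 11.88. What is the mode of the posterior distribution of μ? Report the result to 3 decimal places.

μ̂_MAP = 11.888

n = 44, x̄ = 11.88.
For a Normal prior and Normal likelihood with known variance, the posterior is Normal; its mode equals its mean, the precision-weighted average.
Prior precision 1/σ₀² = 1/5 = 0.2; data precision n/σ² = 44/16 = 2.75.
μ̂ = (0.2·12 + 2.75·11.88) / (0.2 + 2.75) = 35.07/2.95 = 3507/295 ≈ 11.888.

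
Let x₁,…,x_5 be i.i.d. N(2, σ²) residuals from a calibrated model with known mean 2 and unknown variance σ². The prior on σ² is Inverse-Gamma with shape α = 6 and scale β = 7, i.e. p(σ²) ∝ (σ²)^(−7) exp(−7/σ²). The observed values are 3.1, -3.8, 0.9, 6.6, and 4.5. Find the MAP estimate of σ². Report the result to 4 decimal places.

Sum of squared deviations about the known mean: SS = (3.1−2)² + (-3.8−2)² + (0.9−2)² + (6.6−2)² + (4.5−2)² = 63.47.
The Normal likelihood contributes (σ²)^(−n/2) exp(−SS/(2σ²)), so the posterior is Inverse-Gamma(α + n/2, β + SS/2) = Inverse-Gamma(8.5, 38.735).
The mode of Inverse-Gamma(a, b) is b/(a+1) = 38.735/9.5 ≈ 4.0774.

σ̂²_MAP = 4.0774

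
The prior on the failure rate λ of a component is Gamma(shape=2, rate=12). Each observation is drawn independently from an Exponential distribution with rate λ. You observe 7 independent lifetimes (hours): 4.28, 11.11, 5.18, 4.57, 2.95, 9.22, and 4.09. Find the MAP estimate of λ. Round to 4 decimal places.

The Exponential(rate=λ) likelihood is ∝ λ^n e^(−λΣtᵢ). Here n = 7 and Σtᵢ = 4.28 + 11.11 + 5.18 + 4.57 + 2.95 + 9.22 + 4.09 = 41.40.
Posterior ∝ λe^(−12λ) · λ^7e^(−41.40λ) = λ^8e^(−53.40λ), i.e. Gamma(9, 53.40).
Mode = (a−1)/b = 8/53.40 ≈ 0.1498.

λ̂_MAP = 0.1498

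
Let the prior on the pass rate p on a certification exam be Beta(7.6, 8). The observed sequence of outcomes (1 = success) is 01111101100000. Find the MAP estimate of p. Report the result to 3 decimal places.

Prior: Beta(7.6, 8).
Data: 7 successes in 14 trials (from the sequence). The binomial likelihood contributes p^7(1−p)^7, so the posterior is Beta(7.6+7, 8+7) = Beta(14.6, 15).
For Beta(a, b) with a, b > 1 the mode is (a−1)/(a+b−2) = 13.6/27.6 ≈ 0.493.

p̂_MAP = 0.493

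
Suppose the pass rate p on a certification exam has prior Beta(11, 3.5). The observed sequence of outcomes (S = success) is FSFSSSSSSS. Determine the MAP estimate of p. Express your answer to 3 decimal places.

p̂_MAP = 0.800

Prior: Beta(11, 3.5).
Data: 8 successes in 10 trials (from the sequence). The binomial likelihood contributes p^8(1−p)^2, so the posterior is Beta(11+8, 3.5+2) = Beta(19, 5.5).
For Beta(a, b) with a, b > 1 the mode is (a−1)/(a+b−2) = 18/22.5 ≈ 0.800.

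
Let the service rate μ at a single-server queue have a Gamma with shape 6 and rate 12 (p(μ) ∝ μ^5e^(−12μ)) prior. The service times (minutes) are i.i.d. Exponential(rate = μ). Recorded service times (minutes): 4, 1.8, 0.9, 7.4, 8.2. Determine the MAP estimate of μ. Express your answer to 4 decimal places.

The Exponential(rate=μ) likelihood is ∝ μ^n e^(−μΣtᵢ). Here n = 5 and Σtᵢ = 4 + 1.8 + 0.9 + 7.4 + 8.2 = 22.3.
Posterior ∝ μ^5e^(−12μ) · μ^5e^(−22.3μ) = μ^10e^(−34.3μ), i.e. Gamma(11, 34.3).
Mode = (a−1)/b = 10/34.3 ≈ 0.2915.

μ̂_MAP = 0.2915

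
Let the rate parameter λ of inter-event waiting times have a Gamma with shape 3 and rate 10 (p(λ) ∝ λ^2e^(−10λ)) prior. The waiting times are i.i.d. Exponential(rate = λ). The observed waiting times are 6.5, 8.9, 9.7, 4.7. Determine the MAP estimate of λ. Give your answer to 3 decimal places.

The Exponential(rate=λ) likelihood is ∝ λ^n e^(−λΣtᵢ). Here n = 4 and Σtᵢ = 6.5 + 8.9 + 9.7 + 4.7 = 29.8.
Posterior ∝ λ^2e^(−10λ) · λ^4e^(−29.8λ) = λ^6e^(−39.8λ), i.e. Gamma(7, 39.8).
Mode = (a−1)/b = 6/39.8 ≈ 0.151.

λ̂_MAP = 0.151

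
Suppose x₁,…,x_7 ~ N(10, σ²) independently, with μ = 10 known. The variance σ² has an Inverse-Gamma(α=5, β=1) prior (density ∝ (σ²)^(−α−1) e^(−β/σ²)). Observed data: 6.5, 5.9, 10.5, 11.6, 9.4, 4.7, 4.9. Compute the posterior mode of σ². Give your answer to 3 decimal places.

σ̂²_MAP = 4.649

Sum of squared deviations about the known mean: SS = (6.5−10)² + (5.9−10)² + (10.5−10)² + (11.6−10)² + (9.4−10)² + (4.7−10)² + (4.9−10)² = 86.33.
The Normal likelihood contributes (σ²)^(−n/2) exp(−SS/(2σ²)), so the posterior is Inverse-Gamma(α + n/2, β + SS/2) = Inverse-Gamma(8.5, 44.165).
The mode of Inverse-Gamma(a, b) is b/(a+1) = 44.165/9.5 ≈ 4.649.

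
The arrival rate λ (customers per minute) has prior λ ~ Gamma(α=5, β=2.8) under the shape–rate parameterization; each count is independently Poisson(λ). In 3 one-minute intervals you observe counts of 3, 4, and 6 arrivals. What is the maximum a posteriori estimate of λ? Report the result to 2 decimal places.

λ̂_MAP = 2.93

Σxᵢ = 3+4+6 = 13, with n = 3.
Posterior ∝ λ^4e^(−2.8λ) · λ^13e^(−3λ) = λ^17e^(−5.8λ), i.e. Gamma(shape=18, rate=5.8).
The mode of a Gamma(a, b) with a ≥ 1 (shape–rate) is (a−1)/b = 17/5.8 ≈ 2.93.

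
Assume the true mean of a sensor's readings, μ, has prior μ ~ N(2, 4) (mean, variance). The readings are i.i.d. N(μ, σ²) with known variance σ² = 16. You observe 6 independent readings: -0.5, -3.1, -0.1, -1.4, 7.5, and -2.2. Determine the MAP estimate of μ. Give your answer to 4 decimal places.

n = 6; x̄ = ((-0.5) + (-3.1) + (-0.1) + (-1.4) + 7.5 + (-2.2))/6 = 0.2/6 = 1/30 ≈ 0.0333.
For a Normal prior and Normal likelihood with known variance, the posterior is Normal; its mode equals its mean, the precision-weighted average.
Prior precision 1/σ₀² = 1/4 = 0.25; data precision n/σ² = 6/16 = 0.375.
μ̂ = (0.25·2 + 0.375·(1/30)) / (0.25 + 0.375) = 0.5125/0.625 = 0.8200.

μ̂_MAP = 0.8200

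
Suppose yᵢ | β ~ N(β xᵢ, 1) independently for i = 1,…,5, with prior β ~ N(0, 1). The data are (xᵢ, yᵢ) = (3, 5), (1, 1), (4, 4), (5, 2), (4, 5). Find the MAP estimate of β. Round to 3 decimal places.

β̂_MAP = 0.912

log p(β | y) = −Σ(yᵢ − βxᵢ)²/(2·1) − β²/(2·1) + const.
Setting the derivative to zero: Σxᵢ(yᵢ − βxᵢ)/1 − β/1 = 0, so β = Σxᵢyᵢ / (Σxᵢ² + σ²/τ²).
Σxᵢyᵢ = 3·5 + 1·1 + 4·4 + 5·2 + 4·5 = 62; Σxᵢ² = 67; σ²/τ² = 1.
β̂_MAP = 62 / (67 + 1) = 62/68 ≈ 0.912.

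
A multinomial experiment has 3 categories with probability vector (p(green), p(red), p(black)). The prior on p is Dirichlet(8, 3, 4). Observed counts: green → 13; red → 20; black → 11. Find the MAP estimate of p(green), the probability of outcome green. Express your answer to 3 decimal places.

MAP estimate of p(green) = 0.357

The posterior is Dirichlet(αᵢ + nᵢ) = Dirichlet(21, 23, 15).
For a Dirichlet(a₁,…,a_K) with all aᵢ > 1, the mode has j-th component (aⱼ − 1)/(Σaᵢ − K).
Here Σaᵢ = 59 and K = 3, so p(green) = (21 − 1)/(59 − 3) = 20/56 ≈ 0.357.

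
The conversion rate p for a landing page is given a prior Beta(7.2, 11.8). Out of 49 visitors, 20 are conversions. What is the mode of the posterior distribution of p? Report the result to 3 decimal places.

p̂_MAP = 0.397

Prior: Beta(7.2, 11.8).
Data: 20 successes in 49 trials. The binomial likelihood contributes p^20(1−p)^29, so the posterior is Beta(7.2+20, 11.8+29) = Beta(27.2, 40.8).
For Beta(a, b) with a, b > 1 the mode is (a−1)/(a+b−2) = 26.2/66 ≈ 0.397.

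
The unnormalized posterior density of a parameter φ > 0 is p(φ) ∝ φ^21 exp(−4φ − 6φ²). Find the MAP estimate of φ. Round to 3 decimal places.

φ̂_MAP = 1.167

ℓ'(φ) = 21/φ − 4 − 12φ. Setting this to zero and multiplying by φ: 12φ² + 4φ − 21 = 0.
φ = (−4 + √(4² + 4·12·21)) / (2·12) = (−4 + √1024) / 24 = (−4 + 32)/24 = 7/6.
ℓ''(φ) = −21/φ² − 12 < 0, confirming a maximum.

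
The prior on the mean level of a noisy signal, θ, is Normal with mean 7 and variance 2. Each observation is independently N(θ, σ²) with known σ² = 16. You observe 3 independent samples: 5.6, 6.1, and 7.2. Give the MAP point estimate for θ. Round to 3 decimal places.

n = 3; x̄ = (5.6 + 6.1 + 7.2)/3 = 18.9/3 = 6.3.
For a Normal prior and Normal likelihood with known variance, the posterior is Normal; its mode equals its mean, the precision-weighted average.
Prior precision 1/σ₀² = 1/2 = 0.5; data precision n/σ² = 3/16 = 0.1875.
θ̂ = (0.5·7 + 0.1875·6.3) / (0.5 + 0.1875) = 4.68125/0.6875 = 749/110 ≈ 6.809.

θ̂_MAP = 6.809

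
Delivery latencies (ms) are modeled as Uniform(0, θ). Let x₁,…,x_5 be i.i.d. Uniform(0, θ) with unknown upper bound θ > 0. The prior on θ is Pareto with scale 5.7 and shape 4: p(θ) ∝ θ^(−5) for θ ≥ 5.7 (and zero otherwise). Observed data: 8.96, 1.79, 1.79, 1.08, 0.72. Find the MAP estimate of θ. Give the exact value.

θ̂_MAP = 8.96

The Uniform(0, θ) likelihood is θ^(−n) for θ ≥ max(xᵢ), zero otherwise. Here max(xᵢ) = 8.96.
Posterior ∝ θ^(−5) · θ^(−5) = θ^(−10) on θ ≥ max(5.7, 8.96) = 8.96.
This density is strictly decreasing in θ, so the posterior mode lies at the lower boundary of the support.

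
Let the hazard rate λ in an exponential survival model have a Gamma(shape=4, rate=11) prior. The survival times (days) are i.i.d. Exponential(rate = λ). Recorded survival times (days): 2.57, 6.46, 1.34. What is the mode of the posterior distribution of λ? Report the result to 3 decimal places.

λ̂_MAP = 0.281

The Exponential(rate=λ) likelihood is ∝ λ^n e^(−λΣtᵢ). Here n = 3 and Σtᵢ = 2.57 + 6.46 + 1.34 = 10.37.
Posterior ∝ λ^3e^(−11λ) · λ^3e^(−10.37λ) = λ^6e^(−21.37λ), i.e. Gamma(7, 21.37).
Mode = (a−1)/b = 6/21.37 ≈ 0.281.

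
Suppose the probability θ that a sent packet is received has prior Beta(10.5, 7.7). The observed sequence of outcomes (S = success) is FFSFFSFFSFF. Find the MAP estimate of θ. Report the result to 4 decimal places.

θ̂_MAP = 0.4596

Prior: Beta(10.5, 7.7).
Data: 3 successes in 11 trials (from the sequence). The binomial likelihood contributes θ^3(1−θ)^8, so the posterior is Beta(10.5+3, 7.7+8) = Beta(13.5, 15.7).
For Beta(a, b) with a, b > 1 the mode is (a−1)/(a+b−2) = 12.5/27.2 ≈ 0.4596.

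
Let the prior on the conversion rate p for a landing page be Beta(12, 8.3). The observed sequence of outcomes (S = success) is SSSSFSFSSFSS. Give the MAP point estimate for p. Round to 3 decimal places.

Prior: Beta(12, 8.3).
Data: 9 successes in 12 trials (from the sequence). The binomial likelihood contributes p^9(1−p)^3, so the posterior is Beta(12+9, 8.3+3) = Beta(21, 11.3).
For Beta(a, b) with a, b > 1 the mode is (a−1)/(a+b−2) = 20/30.3 ≈ 0.660.

p̂_MAP = 0.660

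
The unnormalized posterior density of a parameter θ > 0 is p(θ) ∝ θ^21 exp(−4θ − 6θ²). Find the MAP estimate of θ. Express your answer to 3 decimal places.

ℓ'(θ) = 21/θ − 4 − 12θ. Setting this to zero and multiplying by θ: 12θ² + 4θ − 21 = 0.
θ = (−4 + √(4² + 4·12·21)) / (2·12) = (−4 + √1024) / 24 = (−4 + 32)/24 = 7/6.
ℓ''(θ) = −21/θ² − 12 < 0, confirming a maximum.

θ̂_MAP = 1.167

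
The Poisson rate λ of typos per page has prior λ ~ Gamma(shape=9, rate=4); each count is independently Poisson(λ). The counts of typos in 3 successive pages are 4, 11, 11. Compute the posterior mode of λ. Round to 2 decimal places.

Σxᵢ = 4+11+11 = 26, with n = 3.
Posterior ∝ λ^8e^(−4λ) · λ^26e^(−3λ) = λ^34e^(−7λ), i.e. Gamma(shape=35, rate=7).
The mode of a Gamma(a, b) with a ≥ 1 (shape–rate) is (a−1)/b = 34/7 ≈ 4.86.

λ̂_MAP = 4.86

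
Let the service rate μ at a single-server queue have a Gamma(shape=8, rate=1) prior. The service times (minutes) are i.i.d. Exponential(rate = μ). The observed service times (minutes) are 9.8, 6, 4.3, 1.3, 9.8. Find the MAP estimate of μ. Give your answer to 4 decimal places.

The Exponential(rate=μ) likelihood is ∝ μ^n e^(−μΣtᵢ). Here n = 5 and Σtᵢ = 9.8 + 6 + 4.3 + 1.3 + 9.8 = 31.2.
Posterior ∝ μ^7e^(−1μ) · μ^5e^(−31.2μ) = μ^12e^(−32.2μ), i.e. Gamma(13, 32.2).
Mode = (a−1)/b = 12/32.2 ≈ 0.3727.

μ̂_MAP = 0.3727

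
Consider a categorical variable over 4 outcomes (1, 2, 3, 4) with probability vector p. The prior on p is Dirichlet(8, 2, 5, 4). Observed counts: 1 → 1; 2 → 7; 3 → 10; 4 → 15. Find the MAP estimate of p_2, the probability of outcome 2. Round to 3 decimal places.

MAP estimate: 0.167

The posterior is Dirichlet(αᵢ + nᵢ) = Dirichlet(9, 9, 15, 19).
For a Dirichlet(a₁,…,a_K) with all aᵢ > 1, the mode has j-th component (aⱼ − 1)/(Σaᵢ − K).
Here Σaᵢ = 52 and K = 4, so p_2 = (9 − 1)/(52 − 4) = 8/48 ≈ 0.167.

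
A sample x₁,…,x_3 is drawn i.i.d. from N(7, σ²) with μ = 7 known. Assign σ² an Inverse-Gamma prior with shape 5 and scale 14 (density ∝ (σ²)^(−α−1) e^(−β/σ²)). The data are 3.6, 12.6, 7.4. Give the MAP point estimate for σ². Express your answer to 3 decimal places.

σ̂²_MAP = 4.739

Sum of squared deviations about the known mean: SS = (3.6−7)² + (12.6−7)² + (7.4−7)² = 43.08.
The Normal likelihood contributes (σ²)^(−n/2) exp(−SS/(2σ²)), so the posterior is Inverse-Gamma(α + n/2, β + SS/2) = Inverse-Gamma(6.5, 35.54).
The mode of Inverse-Gamma(a, b) is b/(a+1) = 35.54/7.5 ≈ 4.739.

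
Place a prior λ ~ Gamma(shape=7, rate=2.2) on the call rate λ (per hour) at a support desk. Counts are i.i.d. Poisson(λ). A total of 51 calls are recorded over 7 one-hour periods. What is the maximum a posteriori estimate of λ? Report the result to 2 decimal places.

λ̂_MAP = 6.20

Σxᵢ = 51, n = 7.
Posterior ∝ λ^6e^(−2.2λ) · λ^51e^(−7λ) = λ^57e^(−9.2λ), i.e. Gamma(shape=58, rate=9.2).
The mode of a Gamma(a, b) with a ≥ 1 (shape–rate) is (a−1)/b = 57/9.2 ≈ 6.20.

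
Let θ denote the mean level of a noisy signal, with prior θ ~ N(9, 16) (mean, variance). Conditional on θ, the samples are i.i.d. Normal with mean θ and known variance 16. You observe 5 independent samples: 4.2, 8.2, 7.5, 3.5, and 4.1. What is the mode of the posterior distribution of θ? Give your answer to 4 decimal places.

n = 5; x̄ = (4.2 + 8.2 + 7.5 + 3.5 + 4.1)/5 = 27.5/5 = 5.5.
For a Normal prior and Normal likelihood with known variance, the posterior is Normal; its mode equals its mean, the precision-weighted average.
Prior precision 1/σ₀² = 1/16 = 0.0625; data precision n/σ² = 5/16 = 0.3125.
θ̂ = (0.0625·9 + 0.3125·5.5) / (0.0625 + 0.3125) = 2.28125/0.375 = 73/12 ≈ 6.0833.

θ̂_MAP = 6.0833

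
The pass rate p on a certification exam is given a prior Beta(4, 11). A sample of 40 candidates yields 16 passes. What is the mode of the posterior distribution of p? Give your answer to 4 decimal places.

p̂_MAP = 0.3585

Prior: Beta(4, 11).
Data: 16 successes in 40 trials. The binomial likelihood contributes p^16(1−p)^24, so the posterior is Beta(4+16, 11+24) = Beta(20, 35).
For Beta(a, b) with a, b > 1 the mode is (a−1)/(a+b−2) = 19/53 ≈ 0.3585.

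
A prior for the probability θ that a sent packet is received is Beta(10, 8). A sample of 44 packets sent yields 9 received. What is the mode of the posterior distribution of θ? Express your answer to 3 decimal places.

Prior: Beta(10, 8).
Data: 9 successes in 44 trials. The binomial likelihood contributes θ^9(1−θ)^35, so the posterior is Beta(10+9, 8+35) = Beta(19, 43).
For Beta(a, b) with a, b > 1 the mode is (a−1)/(a+b−2) = 18/60 ≈ 0.300.

θ̂_MAP = 0.300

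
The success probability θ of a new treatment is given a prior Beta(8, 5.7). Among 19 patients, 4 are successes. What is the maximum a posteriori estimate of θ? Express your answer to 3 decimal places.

Prior: Beta(8, 5.7).
Data: 4 successes in 19 trials. The binomial likelihood contributes θ^4(1−θ)^15, so the posterior is Beta(8+4, 5.7+15) = Beta(12, 20.7).
For Beta(a, b) with a, b > 1 the mode is (a−1)/(a+b−2) = 11/30.7 ≈ 0.358.

θ̂_MAP = 0.358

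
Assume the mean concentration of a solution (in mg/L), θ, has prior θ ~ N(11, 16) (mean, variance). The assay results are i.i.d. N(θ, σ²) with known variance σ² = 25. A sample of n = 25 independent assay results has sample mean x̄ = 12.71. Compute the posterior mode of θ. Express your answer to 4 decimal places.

θ̂_MAP = 12.6094

n = 25, x̄ = 12.71.
For a Normal prior and Normal likelihood with known variance, the posterior is Normal; its mode equals its mean, the precision-weighted average.
Prior precision 1/σ₀² = 1/16 = 0.0625; data precision n/σ² = 25/25 = 1.
θ̂ = (0.0625·11 + 1·12.71) / (0.0625 + 1) = 13.3975/1.0625 = 5359/425 ≈ 12.6094.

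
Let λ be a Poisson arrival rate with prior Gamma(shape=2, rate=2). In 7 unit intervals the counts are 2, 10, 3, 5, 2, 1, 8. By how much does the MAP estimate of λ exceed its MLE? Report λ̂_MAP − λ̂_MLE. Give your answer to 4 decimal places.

MAP − MLE = -0.8730

Σxᵢ = 31. Posterior is Gamma(33, 9); MAP = (33−1)/9 = 32/9 ≈ 3.55556.
MLE = x̄ = 31/7 ≈ 4.42857.
Difference = 32/9 − 31/7 = -55/63 ≈ -0.8730.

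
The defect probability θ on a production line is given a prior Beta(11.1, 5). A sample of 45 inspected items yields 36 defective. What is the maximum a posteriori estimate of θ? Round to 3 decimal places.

θ̂_MAP = 0.780

Prior: Beta(11.1, 5).
Data: 36 successes in 45 trials. The binomial likelihood contributes θ^36(1−θ)^9, so the posterior is Beta(11.1+36, 5+9) = Beta(47.1, 14).
For Beta(a, b) with a, b > 1 the mode is (a−1)/(a+b−2) = 46.1/59.1 ≈ 0.780.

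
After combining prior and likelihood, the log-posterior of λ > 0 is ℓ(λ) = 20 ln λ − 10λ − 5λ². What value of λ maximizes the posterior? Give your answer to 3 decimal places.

ℓ'(λ) = 20/λ − 10 − 10λ. Setting this to zero and multiplying by λ: 10λ² + 10λ − 20 = 0.
λ = (−10 + √(10² + 4·10·20)) / (2·10) = (−10 + √900) / 20 = (−10 + 30)/20 = 1.
ℓ''(λ) = −20/λ² − 10 < 0, confirming a maximum.

λ̂_MAP = 1.000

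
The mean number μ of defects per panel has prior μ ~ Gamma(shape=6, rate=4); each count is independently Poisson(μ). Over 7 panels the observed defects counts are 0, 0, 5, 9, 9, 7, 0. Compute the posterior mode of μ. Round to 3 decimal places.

Σxᵢ = 0+0+5+9+9+7+0 = 30, with n = 7.
Posterior ∝ μ^5e^(−4μ) · μ^30e^(−7μ) = μ^35e^(−11μ), i.e. Gamma(shape=36, rate=11).
The mode of a Gamma(a, b) with a ≥ 1 (shape–rate) is (a−1)/b = 35/11 ≈ 3.182.

μ̂_MAP = 3.182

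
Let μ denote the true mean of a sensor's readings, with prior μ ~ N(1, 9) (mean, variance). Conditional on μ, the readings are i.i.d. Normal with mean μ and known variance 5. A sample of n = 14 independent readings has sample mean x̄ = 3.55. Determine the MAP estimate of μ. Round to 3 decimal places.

μ̂_MAP = 3.453

n = 14, x̄ = 3.55.
For a Normal prior and Normal likelihood with known variance, the posterior is Normal; its mode equals its mean, the precision-weighted average.
Prior precision 1/σ₀² = 1/9; data precision n/σ² = 14/5 = 2.8.
μ̂ = ((1/9)·1 + 2.8·3.55) / (1/9 + 2.8) = (4523/450)/(131/45) = 4523/1310 ≈ 3.453.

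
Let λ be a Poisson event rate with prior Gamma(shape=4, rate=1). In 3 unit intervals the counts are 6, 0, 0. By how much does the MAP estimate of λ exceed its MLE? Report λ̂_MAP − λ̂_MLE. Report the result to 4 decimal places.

MAP − MLE = 0.2500

Σxᵢ = 6. Posterior is Gamma(10, 4); MAP = (10−1)/4 = 9/4 ≈ 2.25000.
MLE = x̄ = 6/3 ≈ 2.00000.
Difference = 9/4 − 6/3 = 1/4 ≈ 0.2500.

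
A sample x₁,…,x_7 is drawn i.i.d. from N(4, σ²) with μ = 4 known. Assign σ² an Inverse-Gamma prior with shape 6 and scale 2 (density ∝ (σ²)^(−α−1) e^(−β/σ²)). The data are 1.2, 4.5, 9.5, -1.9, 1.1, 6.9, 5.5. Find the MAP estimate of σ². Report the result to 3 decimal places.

Sum of squared deviations about the known mean: SS = (1.2−4)² + (4.5−4)² + (9.5−4)² + (-1.9−4)² + (1.1−4)² + (6.9−4)² + (5.5−4)² = 92.22.
The Normal likelihood contributes (σ²)^(−n/2) exp(−SS/(2σ²)), so the posterior is Inverse-Gamma(α + n/2, β + SS/2) = Inverse-Gamma(9.5, 48.11).
The mode of Inverse-Gamma(a, b) is b/(a+1) = 48.11/10.5 ≈ 4.582.

σ̂²_MAP = 4.582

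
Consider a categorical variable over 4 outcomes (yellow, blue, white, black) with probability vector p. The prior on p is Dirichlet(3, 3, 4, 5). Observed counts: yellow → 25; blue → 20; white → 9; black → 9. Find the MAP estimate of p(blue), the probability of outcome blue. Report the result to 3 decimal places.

The posterior is Dirichlet(αᵢ + nᵢ) = Dirichlet(28, 23, 13, 14).
For a Dirichlet(a₁,…,a_K) with all aᵢ > 1, the mode has j-th component (aⱼ − 1)/(Σaᵢ − K).
Here Σaᵢ = 78 and K = 4, so p(blue) = (23 − 1)/(78 − 4) = 22/74 ≈ 0.297.

MAP estimate of p(blue) = 0.297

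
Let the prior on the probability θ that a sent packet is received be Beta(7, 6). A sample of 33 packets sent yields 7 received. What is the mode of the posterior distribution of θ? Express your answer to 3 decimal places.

Prior: Beta(7, 6).
Data: 7 successes in 33 trials. The binomial likelihood contributes θ^7(1−θ)^26, so the posterior is Beta(7+7, 6+26) = Beta(14, 32).
For Beta(a, b) with a, b > 1 the mode is (a−1)/(a+b−2) = 13/44 ≈ 0.295.

θ̂_MAP = 0.295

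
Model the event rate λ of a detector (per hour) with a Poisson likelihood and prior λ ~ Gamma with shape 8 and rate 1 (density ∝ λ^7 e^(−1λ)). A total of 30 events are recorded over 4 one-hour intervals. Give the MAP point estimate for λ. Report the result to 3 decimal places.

Σxᵢ = 30, n = 4.
Posterior ∝ λ^7e^(−1λ) · λ^30e^(−4λ) = λ^37e^(−5λ), i.e. Gamma(shape=38, rate=5).
The mode of a Gamma(a, b) with a ≥ 1 (shape–rate) is (a−1)/b = 37/5 ≈ 7.400.

λ̂_MAP = 7.400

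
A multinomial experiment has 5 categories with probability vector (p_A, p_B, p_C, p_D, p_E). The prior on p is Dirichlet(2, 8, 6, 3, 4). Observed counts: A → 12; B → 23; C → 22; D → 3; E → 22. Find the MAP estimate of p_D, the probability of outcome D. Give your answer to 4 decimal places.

MAP estimate of p_D = 0.0500

The posterior is Dirichlet(αᵢ + nᵢ) = Dirichlet(14, 31, 28, 6, 26).
For a Dirichlet(a₁,…,a_K) with all aᵢ > 1, the mode has j-th component (aⱼ − 1)/(Σaᵢ − K).
Here Σaᵢ = 105 and K = 5, so p_D = (6 − 1)/(105 − 5) = 5/100 ≈ 0.0500.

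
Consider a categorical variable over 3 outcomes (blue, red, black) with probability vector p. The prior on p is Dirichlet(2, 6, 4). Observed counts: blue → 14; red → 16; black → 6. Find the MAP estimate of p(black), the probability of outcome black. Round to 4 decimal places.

MAP estimate of p(black) = 0.2000

The posterior is Dirichlet(αᵢ + nᵢ) = Dirichlet(16, 22, 10).
For a Dirichlet(a₁,…,a_K) with all aᵢ > 1, the mode has j-th component (aⱼ − 1)/(Σaᵢ − K).
Here Σaᵢ = 48 and K = 3, so p(black) = (10 − 1)/(48 − 3) = 9/45 ≈ 0.2000.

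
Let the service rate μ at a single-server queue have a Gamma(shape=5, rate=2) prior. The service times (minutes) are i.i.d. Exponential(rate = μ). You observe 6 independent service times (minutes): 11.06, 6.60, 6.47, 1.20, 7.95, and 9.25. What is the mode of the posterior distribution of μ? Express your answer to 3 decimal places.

μ̂_MAP = 0.225

The Exponential(rate=μ) likelihood is ∝ μ^n e^(−μΣtᵢ). Here n = 6 and Σtᵢ = 11.06 + 6.60 + 6.47 + 1.20 + 7.95 + 9.25 = 42.53.
Posterior ∝ μ^4e^(−2μ) · μ^6e^(−42.53μ) = μ^10e^(−44.53μ), i.e. Gamma(11, 44.53).
Mode = (a−1)/b = 10/44.53 ≈ 0.225.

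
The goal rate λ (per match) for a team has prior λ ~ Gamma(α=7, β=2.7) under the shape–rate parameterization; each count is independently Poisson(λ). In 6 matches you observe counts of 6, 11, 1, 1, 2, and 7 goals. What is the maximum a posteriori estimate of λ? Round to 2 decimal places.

Σxᵢ = 6+11+1+1+2+7 = 28, with n = 6.
Posterior ∝ λ^6e^(−2.7λ) · λ^28e^(−6λ) = λ^34e^(−8.7λ), i.e. Gamma(shape=35, rate=8.7).
The mode of a Gamma(a, b) with a ≥ 1 (shape–rate) is (a−1)/b = 34/8.7 ≈ 3.91.

λ̂_MAP = 3.91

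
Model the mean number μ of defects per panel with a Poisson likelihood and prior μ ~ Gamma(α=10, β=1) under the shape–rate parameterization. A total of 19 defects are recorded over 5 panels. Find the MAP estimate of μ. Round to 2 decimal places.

μ̂_MAP = 4.67

Σxᵢ = 19, n = 5.
Posterior ∝ μ^9e^(−1μ) · μ^19e^(−5μ) = μ^28e^(−6μ), i.e. Gamma(shape=29, rate=6).
The mode of a Gamma(a, b) with a ≥ 1 (shape–rate) is (a−1)/b = 28/6 ≈ 4.67.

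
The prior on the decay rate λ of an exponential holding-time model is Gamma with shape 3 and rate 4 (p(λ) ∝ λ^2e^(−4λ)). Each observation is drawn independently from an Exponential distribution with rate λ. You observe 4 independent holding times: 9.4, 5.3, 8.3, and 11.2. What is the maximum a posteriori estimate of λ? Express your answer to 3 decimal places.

λ̂_MAP = 0.157

The Exponential(rate=λ) likelihood is ∝ λ^n e^(−λΣtᵢ). Here n = 4 and Σtᵢ = 9.4 + 5.3 + 8.3 + 11.2 = 34.2.
Posterior ∝ λ^2e^(−4λ) · λ^4e^(−34.2λ) = λ^6e^(−38.2λ), i.e. Gamma(7, 38.2).
Mode = (a−1)/b = 6/38.2 ≈ 0.157.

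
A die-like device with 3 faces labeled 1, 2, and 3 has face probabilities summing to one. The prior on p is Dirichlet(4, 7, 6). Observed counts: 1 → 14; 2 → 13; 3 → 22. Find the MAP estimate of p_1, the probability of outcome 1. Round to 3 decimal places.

The posterior is Dirichlet(αᵢ + nᵢ) = Dirichlet(18, 20, 28).
For a Dirichlet(a₁,…,a_K) with all aᵢ > 1, the mode has j-th component (aⱼ − 1)/(Σaᵢ − K).
Here Σaᵢ = 66 and K = 3, so p_1 = (18 − 1)/(66 − 3) = 17/63 ≈ 0.270.

MAP estimate: 0.270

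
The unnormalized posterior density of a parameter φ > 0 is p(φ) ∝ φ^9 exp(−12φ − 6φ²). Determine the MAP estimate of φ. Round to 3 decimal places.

φ̂_MAP = 0.500

ℓ'(φ) = 9/φ − 12 − 12φ. Setting this to zero and multiplying by φ: 12φ² + 12φ − 9 = 0.
φ = (−12 + √(12² + 4·12·9)) / (2·12) = (−12 + √576) / 24 = (−12 + 24)/24 = 1/2.
ℓ''(φ) = −9/φ² − 12 < 0, confirming a maximum.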